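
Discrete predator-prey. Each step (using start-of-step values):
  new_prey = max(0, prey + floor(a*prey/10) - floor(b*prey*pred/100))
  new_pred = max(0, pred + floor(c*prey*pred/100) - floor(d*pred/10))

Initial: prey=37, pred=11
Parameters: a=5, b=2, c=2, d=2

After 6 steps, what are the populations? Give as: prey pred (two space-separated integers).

Answer: 0 96

Derivation:
Step 1: prey: 37+18-8=47; pred: 11+8-2=17
Step 2: prey: 47+23-15=55; pred: 17+15-3=29
Step 3: prey: 55+27-31=51; pred: 29+31-5=55
Step 4: prey: 51+25-56=20; pred: 55+56-11=100
Step 5: prey: 20+10-40=0; pred: 100+40-20=120
Step 6: prey: 0+0-0=0; pred: 120+0-24=96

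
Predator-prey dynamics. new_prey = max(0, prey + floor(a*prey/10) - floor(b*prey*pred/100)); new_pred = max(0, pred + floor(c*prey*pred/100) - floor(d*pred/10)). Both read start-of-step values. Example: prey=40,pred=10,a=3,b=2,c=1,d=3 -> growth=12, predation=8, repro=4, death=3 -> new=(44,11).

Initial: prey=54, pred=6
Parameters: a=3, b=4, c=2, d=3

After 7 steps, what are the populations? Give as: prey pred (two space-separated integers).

Answer: 0 15

Derivation:
Step 1: prey: 54+16-12=58; pred: 6+6-1=11
Step 2: prey: 58+17-25=50; pred: 11+12-3=20
Step 3: prey: 50+15-40=25; pred: 20+20-6=34
Step 4: prey: 25+7-34=0; pred: 34+17-10=41
Step 5: prey: 0+0-0=0; pred: 41+0-12=29
Step 6: prey: 0+0-0=0; pred: 29+0-8=21
Step 7: prey: 0+0-0=0; pred: 21+0-6=15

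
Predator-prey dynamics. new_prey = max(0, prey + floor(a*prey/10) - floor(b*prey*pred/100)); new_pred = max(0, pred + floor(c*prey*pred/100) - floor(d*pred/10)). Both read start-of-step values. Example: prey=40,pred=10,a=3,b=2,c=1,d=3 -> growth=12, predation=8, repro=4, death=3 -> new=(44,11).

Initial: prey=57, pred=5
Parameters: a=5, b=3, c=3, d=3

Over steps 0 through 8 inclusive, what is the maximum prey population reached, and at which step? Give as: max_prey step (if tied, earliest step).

Step 1: prey: 57+28-8=77; pred: 5+8-1=12
Step 2: prey: 77+38-27=88; pred: 12+27-3=36
Step 3: prey: 88+44-95=37; pred: 36+95-10=121
Step 4: prey: 37+18-134=0; pred: 121+134-36=219
Step 5: prey: 0+0-0=0; pred: 219+0-65=154
Step 6: prey: 0+0-0=0; pred: 154+0-46=108
Step 7: prey: 0+0-0=0; pred: 108+0-32=76
Step 8: prey: 0+0-0=0; pred: 76+0-22=54
Max prey = 88 at step 2

Answer: 88 2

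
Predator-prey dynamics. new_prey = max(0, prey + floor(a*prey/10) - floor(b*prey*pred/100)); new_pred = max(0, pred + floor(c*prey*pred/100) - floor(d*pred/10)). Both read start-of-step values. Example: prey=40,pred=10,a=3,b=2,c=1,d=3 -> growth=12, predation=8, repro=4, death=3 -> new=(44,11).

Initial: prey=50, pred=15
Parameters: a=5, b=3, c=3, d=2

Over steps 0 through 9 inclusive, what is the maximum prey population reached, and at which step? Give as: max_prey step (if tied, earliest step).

Answer: 53 1

Derivation:
Step 1: prey: 50+25-22=53; pred: 15+22-3=34
Step 2: prey: 53+26-54=25; pred: 34+54-6=82
Step 3: prey: 25+12-61=0; pred: 82+61-16=127
Step 4: prey: 0+0-0=0; pred: 127+0-25=102
Step 5: prey: 0+0-0=0; pred: 102+0-20=82
Step 6: prey: 0+0-0=0; pred: 82+0-16=66
Step 7: prey: 0+0-0=0; pred: 66+0-13=53
Step 8: prey: 0+0-0=0; pred: 53+0-10=43
Step 9: prey: 0+0-0=0; pred: 43+0-8=35
Max prey = 53 at step 1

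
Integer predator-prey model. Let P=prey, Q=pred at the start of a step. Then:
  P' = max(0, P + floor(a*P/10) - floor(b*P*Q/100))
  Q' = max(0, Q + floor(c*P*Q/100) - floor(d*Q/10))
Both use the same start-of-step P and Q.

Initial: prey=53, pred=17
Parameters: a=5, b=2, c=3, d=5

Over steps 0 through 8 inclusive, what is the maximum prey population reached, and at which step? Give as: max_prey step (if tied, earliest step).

Step 1: prey: 53+26-18=61; pred: 17+27-8=36
Step 2: prey: 61+30-43=48; pred: 36+65-18=83
Step 3: prey: 48+24-79=0; pred: 83+119-41=161
Step 4: prey: 0+0-0=0; pred: 161+0-80=81
Step 5: prey: 0+0-0=0; pred: 81+0-40=41
Step 6: prey: 0+0-0=0; pred: 41+0-20=21
Step 7: prey: 0+0-0=0; pred: 21+0-10=11
Step 8: prey: 0+0-0=0; pred: 11+0-5=6
Max prey = 61 at step 1

Answer: 61 1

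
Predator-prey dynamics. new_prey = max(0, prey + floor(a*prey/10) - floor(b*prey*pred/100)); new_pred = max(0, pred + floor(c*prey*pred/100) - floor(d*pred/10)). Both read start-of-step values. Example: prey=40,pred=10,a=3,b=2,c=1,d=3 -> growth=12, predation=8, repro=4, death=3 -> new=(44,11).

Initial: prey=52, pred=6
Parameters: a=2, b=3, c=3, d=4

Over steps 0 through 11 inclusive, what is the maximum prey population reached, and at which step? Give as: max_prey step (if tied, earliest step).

Step 1: prey: 52+10-9=53; pred: 6+9-2=13
Step 2: prey: 53+10-20=43; pred: 13+20-5=28
Step 3: prey: 43+8-36=15; pred: 28+36-11=53
Step 4: prey: 15+3-23=0; pred: 53+23-21=55
Step 5: prey: 0+0-0=0; pred: 55+0-22=33
Step 6: prey: 0+0-0=0; pred: 33+0-13=20
Step 7: prey: 0+0-0=0; pred: 20+0-8=12
Step 8: prey: 0+0-0=0; pred: 12+0-4=8
Step 9: prey: 0+0-0=0; pred: 8+0-3=5
Step 10: prey: 0+0-0=0; pred: 5+0-2=3
Step 11: prey: 0+0-0=0; pred: 3+0-1=2
Max prey = 53 at step 1

Answer: 53 1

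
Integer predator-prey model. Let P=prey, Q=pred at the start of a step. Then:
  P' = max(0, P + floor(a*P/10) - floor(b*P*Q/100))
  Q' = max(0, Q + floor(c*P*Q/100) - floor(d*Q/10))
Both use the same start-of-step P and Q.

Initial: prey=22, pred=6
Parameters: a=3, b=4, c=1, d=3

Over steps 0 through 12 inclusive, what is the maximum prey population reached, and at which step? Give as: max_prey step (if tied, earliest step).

Step 1: prey: 22+6-5=23; pred: 6+1-1=6
Step 2: prey: 23+6-5=24; pred: 6+1-1=6
Step 3: prey: 24+7-5=26; pred: 6+1-1=6
Step 4: prey: 26+7-6=27; pred: 6+1-1=6
Step 5: prey: 27+8-6=29; pred: 6+1-1=6
Step 6: prey: 29+8-6=31; pred: 6+1-1=6
Step 7: prey: 31+9-7=33; pred: 6+1-1=6
Step 8: prey: 33+9-7=35; pred: 6+1-1=6
Step 9: prey: 35+10-8=37; pred: 6+2-1=7
Step 10: prey: 37+11-10=38; pred: 7+2-2=7
Step 11: prey: 38+11-10=39; pred: 7+2-2=7
Step 12: prey: 39+11-10=40; pred: 7+2-2=7
Max prey = 40 at step 12

Answer: 40 12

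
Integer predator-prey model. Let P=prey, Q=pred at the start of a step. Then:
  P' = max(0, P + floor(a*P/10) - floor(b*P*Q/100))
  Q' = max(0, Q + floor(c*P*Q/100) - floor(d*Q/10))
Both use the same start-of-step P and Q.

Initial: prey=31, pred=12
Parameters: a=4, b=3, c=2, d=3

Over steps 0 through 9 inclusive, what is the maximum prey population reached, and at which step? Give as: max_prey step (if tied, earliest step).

Step 1: prey: 31+12-11=32; pred: 12+7-3=16
Step 2: prey: 32+12-15=29; pred: 16+10-4=22
Step 3: prey: 29+11-19=21; pred: 22+12-6=28
Step 4: prey: 21+8-17=12; pred: 28+11-8=31
Step 5: prey: 12+4-11=5; pred: 31+7-9=29
Step 6: prey: 5+2-4=3; pred: 29+2-8=23
Step 7: prey: 3+1-2=2; pred: 23+1-6=18
Step 8: prey: 2+0-1=1; pred: 18+0-5=13
Step 9: prey: 1+0-0=1; pred: 13+0-3=10
Max prey = 32 at step 1

Answer: 32 1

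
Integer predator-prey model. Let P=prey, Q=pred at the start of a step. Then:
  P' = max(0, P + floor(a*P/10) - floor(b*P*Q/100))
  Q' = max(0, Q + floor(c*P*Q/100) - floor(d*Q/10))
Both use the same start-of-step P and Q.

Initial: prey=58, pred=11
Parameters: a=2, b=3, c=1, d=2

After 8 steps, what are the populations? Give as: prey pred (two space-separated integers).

Answer: 2 13

Derivation:
Step 1: prey: 58+11-19=50; pred: 11+6-2=15
Step 2: prey: 50+10-22=38; pred: 15+7-3=19
Step 3: prey: 38+7-21=24; pred: 19+7-3=23
Step 4: prey: 24+4-16=12; pred: 23+5-4=24
Step 5: prey: 12+2-8=6; pred: 24+2-4=22
Step 6: prey: 6+1-3=4; pred: 22+1-4=19
Step 7: prey: 4+0-2=2; pred: 19+0-3=16
Step 8: prey: 2+0-0=2; pred: 16+0-3=13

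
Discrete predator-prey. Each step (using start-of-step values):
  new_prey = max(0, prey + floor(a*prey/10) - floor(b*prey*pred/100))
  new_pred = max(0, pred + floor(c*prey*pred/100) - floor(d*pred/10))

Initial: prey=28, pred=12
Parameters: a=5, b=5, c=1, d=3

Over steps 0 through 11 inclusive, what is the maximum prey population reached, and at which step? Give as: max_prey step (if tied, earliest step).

Answer: 49 11

Derivation:
Step 1: prey: 28+14-16=26; pred: 12+3-3=12
Step 2: prey: 26+13-15=24; pred: 12+3-3=12
Step 3: prey: 24+12-14=22; pred: 12+2-3=11
Step 4: prey: 22+11-12=21; pred: 11+2-3=10
Step 5: prey: 21+10-10=21; pred: 10+2-3=9
Step 6: prey: 21+10-9=22; pred: 9+1-2=8
Step 7: prey: 22+11-8=25; pred: 8+1-2=7
Step 8: prey: 25+12-8=29; pred: 7+1-2=6
Step 9: prey: 29+14-8=35; pred: 6+1-1=6
Step 10: prey: 35+17-10=42; pred: 6+2-1=7
Step 11: prey: 42+21-14=49; pred: 7+2-2=7
Max prey = 49 at step 11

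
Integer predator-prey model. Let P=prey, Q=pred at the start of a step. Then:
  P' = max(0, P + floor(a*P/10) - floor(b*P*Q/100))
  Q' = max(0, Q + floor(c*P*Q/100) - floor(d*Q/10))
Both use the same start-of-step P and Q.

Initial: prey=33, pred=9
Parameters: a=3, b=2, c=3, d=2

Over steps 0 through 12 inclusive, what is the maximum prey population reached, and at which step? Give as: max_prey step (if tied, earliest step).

Answer: 37 1

Derivation:
Step 1: prey: 33+9-5=37; pred: 9+8-1=16
Step 2: prey: 37+11-11=37; pred: 16+17-3=30
Step 3: prey: 37+11-22=26; pred: 30+33-6=57
Step 4: prey: 26+7-29=4; pred: 57+44-11=90
Step 5: prey: 4+1-7=0; pred: 90+10-18=82
Step 6: prey: 0+0-0=0; pred: 82+0-16=66
Step 7: prey: 0+0-0=0; pred: 66+0-13=53
Step 8: prey: 0+0-0=0; pred: 53+0-10=43
Step 9: prey: 0+0-0=0; pred: 43+0-8=35
Step 10: prey: 0+0-0=0; pred: 35+0-7=28
Step 11: prey: 0+0-0=0; pred: 28+0-5=23
Step 12: prey: 0+0-0=0; pred: 23+0-4=19
Max prey = 37 at step 1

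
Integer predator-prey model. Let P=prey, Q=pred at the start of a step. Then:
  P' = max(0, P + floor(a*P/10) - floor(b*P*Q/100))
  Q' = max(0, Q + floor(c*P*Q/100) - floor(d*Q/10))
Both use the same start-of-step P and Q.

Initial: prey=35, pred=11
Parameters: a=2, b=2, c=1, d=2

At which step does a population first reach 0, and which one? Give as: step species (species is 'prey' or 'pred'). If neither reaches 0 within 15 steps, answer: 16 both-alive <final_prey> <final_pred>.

Step 1: prey: 35+7-7=35; pred: 11+3-2=12
Step 2: prey: 35+7-8=34; pred: 12+4-2=14
Step 3: prey: 34+6-9=31; pred: 14+4-2=16
Step 4: prey: 31+6-9=28; pred: 16+4-3=17
Step 5: prey: 28+5-9=24; pred: 17+4-3=18
Step 6: prey: 24+4-8=20; pred: 18+4-3=19
Step 7: prey: 20+4-7=17; pred: 19+3-3=19
Step 8: prey: 17+3-6=14; pred: 19+3-3=19
Step 9: prey: 14+2-5=11; pred: 19+2-3=18
Step 10: prey: 11+2-3=10; pred: 18+1-3=16
Step 11: prey: 10+2-3=9; pred: 16+1-3=14
Step 12: prey: 9+1-2=8; pred: 14+1-2=13
Step 13: prey: 8+1-2=7; pred: 13+1-2=12
Step 14: prey: 7+1-1=7; pred: 12+0-2=10
Step 15: prey: 7+1-1=7; pred: 10+0-2=8
No extinction within 15 steps

Answer: 16 both-alive 7 8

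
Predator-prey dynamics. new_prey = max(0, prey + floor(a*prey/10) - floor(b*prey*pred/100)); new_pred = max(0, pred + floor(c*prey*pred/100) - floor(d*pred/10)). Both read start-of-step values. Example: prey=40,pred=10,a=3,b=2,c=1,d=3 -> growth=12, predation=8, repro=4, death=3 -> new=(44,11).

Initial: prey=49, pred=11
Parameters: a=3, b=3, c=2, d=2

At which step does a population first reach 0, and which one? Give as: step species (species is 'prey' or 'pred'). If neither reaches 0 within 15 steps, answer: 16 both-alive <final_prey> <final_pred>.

Step 1: prey: 49+14-16=47; pred: 11+10-2=19
Step 2: prey: 47+14-26=35; pred: 19+17-3=33
Step 3: prey: 35+10-34=11; pred: 33+23-6=50
Step 4: prey: 11+3-16=0; pred: 50+11-10=51
First extinction: prey at step 4

Answer: 4 prey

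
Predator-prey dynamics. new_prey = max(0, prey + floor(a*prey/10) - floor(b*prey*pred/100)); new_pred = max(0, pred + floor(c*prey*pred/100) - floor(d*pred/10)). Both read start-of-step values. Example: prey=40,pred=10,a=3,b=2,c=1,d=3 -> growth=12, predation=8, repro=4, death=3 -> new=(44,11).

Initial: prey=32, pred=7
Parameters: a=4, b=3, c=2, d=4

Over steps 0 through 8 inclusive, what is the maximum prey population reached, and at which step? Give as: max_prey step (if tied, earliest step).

Step 1: prey: 32+12-6=38; pred: 7+4-2=9
Step 2: prey: 38+15-10=43; pred: 9+6-3=12
Step 3: prey: 43+17-15=45; pred: 12+10-4=18
Step 4: prey: 45+18-24=39; pred: 18+16-7=27
Step 5: prey: 39+15-31=23; pred: 27+21-10=38
Step 6: prey: 23+9-26=6; pred: 38+17-15=40
Step 7: prey: 6+2-7=1; pred: 40+4-16=28
Step 8: prey: 1+0-0=1; pred: 28+0-11=17
Max prey = 45 at step 3

Answer: 45 3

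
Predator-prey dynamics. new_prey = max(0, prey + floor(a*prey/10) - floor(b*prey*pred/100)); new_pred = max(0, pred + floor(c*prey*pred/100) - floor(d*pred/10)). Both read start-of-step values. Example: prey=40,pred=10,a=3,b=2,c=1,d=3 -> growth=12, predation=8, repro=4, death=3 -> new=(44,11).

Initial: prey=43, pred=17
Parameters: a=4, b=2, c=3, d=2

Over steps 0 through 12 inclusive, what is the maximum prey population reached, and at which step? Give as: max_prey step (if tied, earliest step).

Step 1: prey: 43+17-14=46; pred: 17+21-3=35
Step 2: prey: 46+18-32=32; pred: 35+48-7=76
Step 3: prey: 32+12-48=0; pred: 76+72-15=133
Step 4: prey: 0+0-0=0; pred: 133+0-26=107
Step 5: prey: 0+0-0=0; pred: 107+0-21=86
Step 6: prey: 0+0-0=0; pred: 86+0-17=69
Step 7: prey: 0+0-0=0; pred: 69+0-13=56
Step 8: prey: 0+0-0=0; pred: 56+0-11=45
Step 9: prey: 0+0-0=0; pred: 45+0-9=36
Step 10: prey: 0+0-0=0; pred: 36+0-7=29
Step 11: prey: 0+0-0=0; pred: 29+0-5=24
Step 12: prey: 0+0-0=0; pred: 24+0-4=20
Max prey = 46 at step 1

Answer: 46 1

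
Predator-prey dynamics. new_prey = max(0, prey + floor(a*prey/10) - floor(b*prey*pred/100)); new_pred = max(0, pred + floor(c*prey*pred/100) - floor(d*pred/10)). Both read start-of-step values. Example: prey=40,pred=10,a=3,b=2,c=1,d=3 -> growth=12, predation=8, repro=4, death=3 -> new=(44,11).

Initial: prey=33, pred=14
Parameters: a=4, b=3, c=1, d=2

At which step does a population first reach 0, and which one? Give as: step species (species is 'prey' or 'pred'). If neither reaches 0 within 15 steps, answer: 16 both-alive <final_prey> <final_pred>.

Step 1: prey: 33+13-13=33; pred: 14+4-2=16
Step 2: prey: 33+13-15=31; pred: 16+5-3=18
Step 3: prey: 31+12-16=27; pred: 18+5-3=20
Step 4: prey: 27+10-16=21; pred: 20+5-4=21
Step 5: prey: 21+8-13=16; pred: 21+4-4=21
Step 6: prey: 16+6-10=12; pred: 21+3-4=20
Step 7: prey: 12+4-7=9; pred: 20+2-4=18
Step 8: prey: 9+3-4=8; pred: 18+1-3=16
Step 9: prey: 8+3-3=8; pred: 16+1-3=14
Step 10: prey: 8+3-3=8; pred: 14+1-2=13
Step 11: prey: 8+3-3=8; pred: 13+1-2=12
Step 12: prey: 8+3-2=9; pred: 12+0-2=10
Step 13: prey: 9+3-2=10; pred: 10+0-2=8
Step 14: prey: 10+4-2=12; pred: 8+0-1=7
Step 15: prey: 12+4-2=14; pred: 7+0-1=6
No extinction within 15 steps

Answer: 16 both-alive 14 6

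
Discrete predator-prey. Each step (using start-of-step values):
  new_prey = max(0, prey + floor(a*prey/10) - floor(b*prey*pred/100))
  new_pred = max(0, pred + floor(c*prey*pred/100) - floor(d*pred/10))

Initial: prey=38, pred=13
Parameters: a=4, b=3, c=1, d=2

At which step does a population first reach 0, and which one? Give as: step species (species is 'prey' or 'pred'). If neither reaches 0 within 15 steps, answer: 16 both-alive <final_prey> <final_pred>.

Answer: 16 both-alive 10 6

Derivation:
Step 1: prey: 38+15-14=39; pred: 13+4-2=15
Step 2: prey: 39+15-17=37; pred: 15+5-3=17
Step 3: prey: 37+14-18=33; pred: 17+6-3=20
Step 4: prey: 33+13-19=27; pred: 20+6-4=22
Step 5: prey: 27+10-17=20; pred: 22+5-4=23
Step 6: prey: 20+8-13=15; pred: 23+4-4=23
Step 7: prey: 15+6-10=11; pred: 23+3-4=22
Step 8: prey: 11+4-7=8; pred: 22+2-4=20
Step 9: prey: 8+3-4=7; pred: 20+1-4=17
Step 10: prey: 7+2-3=6; pred: 17+1-3=15
Step 11: prey: 6+2-2=6; pred: 15+0-3=12
Step 12: prey: 6+2-2=6; pred: 12+0-2=10
Step 13: prey: 6+2-1=7; pred: 10+0-2=8
Step 14: prey: 7+2-1=8; pred: 8+0-1=7
Step 15: prey: 8+3-1=10; pred: 7+0-1=6
No extinction within 15 steps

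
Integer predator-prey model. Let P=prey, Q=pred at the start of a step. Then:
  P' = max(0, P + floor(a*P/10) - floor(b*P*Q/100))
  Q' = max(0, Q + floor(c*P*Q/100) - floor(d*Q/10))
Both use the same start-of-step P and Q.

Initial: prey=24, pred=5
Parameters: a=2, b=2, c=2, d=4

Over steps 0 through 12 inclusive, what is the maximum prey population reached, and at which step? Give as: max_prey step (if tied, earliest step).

Step 1: prey: 24+4-2=26; pred: 5+2-2=5
Step 2: prey: 26+5-2=29; pred: 5+2-2=5
Step 3: prey: 29+5-2=32; pred: 5+2-2=5
Step 4: prey: 32+6-3=35; pred: 5+3-2=6
Step 5: prey: 35+7-4=38; pred: 6+4-2=8
Step 6: prey: 38+7-6=39; pred: 8+6-3=11
Step 7: prey: 39+7-8=38; pred: 11+8-4=15
Step 8: prey: 38+7-11=34; pred: 15+11-6=20
Step 9: prey: 34+6-13=27; pred: 20+13-8=25
Step 10: prey: 27+5-13=19; pred: 25+13-10=28
Step 11: prey: 19+3-10=12; pred: 28+10-11=27
Step 12: prey: 12+2-6=8; pred: 27+6-10=23
Max prey = 39 at step 6

Answer: 39 6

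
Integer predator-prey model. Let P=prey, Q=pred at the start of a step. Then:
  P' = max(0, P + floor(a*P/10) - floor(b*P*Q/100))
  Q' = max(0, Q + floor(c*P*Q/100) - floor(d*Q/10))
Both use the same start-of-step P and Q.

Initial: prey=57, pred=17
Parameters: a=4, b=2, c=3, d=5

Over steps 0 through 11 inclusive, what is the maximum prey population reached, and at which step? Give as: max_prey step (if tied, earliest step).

Answer: 60 1

Derivation:
Step 1: prey: 57+22-19=60; pred: 17+29-8=38
Step 2: prey: 60+24-45=39; pred: 38+68-19=87
Step 3: prey: 39+15-67=0; pred: 87+101-43=145
Step 4: prey: 0+0-0=0; pred: 145+0-72=73
Step 5: prey: 0+0-0=0; pred: 73+0-36=37
Step 6: prey: 0+0-0=0; pred: 37+0-18=19
Step 7: prey: 0+0-0=0; pred: 19+0-9=10
Step 8: prey: 0+0-0=0; pred: 10+0-5=5
Step 9: prey: 0+0-0=0; pred: 5+0-2=3
Step 10: prey: 0+0-0=0; pred: 3+0-1=2
Step 11: prey: 0+0-0=0; pred: 2+0-1=1
Max prey = 60 at step 1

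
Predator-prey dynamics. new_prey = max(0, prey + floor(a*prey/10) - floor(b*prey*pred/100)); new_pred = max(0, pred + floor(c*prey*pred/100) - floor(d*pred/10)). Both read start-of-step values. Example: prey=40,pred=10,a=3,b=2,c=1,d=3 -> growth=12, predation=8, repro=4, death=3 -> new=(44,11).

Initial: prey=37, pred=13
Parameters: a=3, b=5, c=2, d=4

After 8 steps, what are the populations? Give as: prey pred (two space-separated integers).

Answer: 1 2

Derivation:
Step 1: prey: 37+11-24=24; pred: 13+9-5=17
Step 2: prey: 24+7-20=11; pred: 17+8-6=19
Step 3: prey: 11+3-10=4; pred: 19+4-7=16
Step 4: prey: 4+1-3=2; pred: 16+1-6=11
Step 5: prey: 2+0-1=1; pred: 11+0-4=7
Step 6: prey: 1+0-0=1; pred: 7+0-2=5
Step 7: prey: 1+0-0=1; pred: 5+0-2=3
Step 8: prey: 1+0-0=1; pred: 3+0-1=2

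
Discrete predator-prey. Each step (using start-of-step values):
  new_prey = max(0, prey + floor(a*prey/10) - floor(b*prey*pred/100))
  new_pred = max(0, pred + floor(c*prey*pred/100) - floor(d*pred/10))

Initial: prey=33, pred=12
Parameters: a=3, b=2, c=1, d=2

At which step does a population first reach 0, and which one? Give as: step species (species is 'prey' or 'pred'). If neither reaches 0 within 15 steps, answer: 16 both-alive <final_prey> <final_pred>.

Answer: 16 both-alive 8 13

Derivation:
Step 1: prey: 33+9-7=35; pred: 12+3-2=13
Step 2: prey: 35+10-9=36; pred: 13+4-2=15
Step 3: prey: 36+10-10=36; pred: 15+5-3=17
Step 4: prey: 36+10-12=34; pred: 17+6-3=20
Step 5: prey: 34+10-13=31; pred: 20+6-4=22
Step 6: prey: 31+9-13=27; pred: 22+6-4=24
Step 7: prey: 27+8-12=23; pred: 24+6-4=26
Step 8: prey: 23+6-11=18; pred: 26+5-5=26
Step 9: prey: 18+5-9=14; pred: 26+4-5=25
Step 10: prey: 14+4-7=11; pred: 25+3-5=23
Step 11: prey: 11+3-5=9; pred: 23+2-4=21
Step 12: prey: 9+2-3=8; pred: 21+1-4=18
Step 13: prey: 8+2-2=8; pred: 18+1-3=16
Step 14: prey: 8+2-2=8; pred: 16+1-3=14
Step 15: prey: 8+2-2=8; pred: 14+1-2=13
No extinction within 15 steps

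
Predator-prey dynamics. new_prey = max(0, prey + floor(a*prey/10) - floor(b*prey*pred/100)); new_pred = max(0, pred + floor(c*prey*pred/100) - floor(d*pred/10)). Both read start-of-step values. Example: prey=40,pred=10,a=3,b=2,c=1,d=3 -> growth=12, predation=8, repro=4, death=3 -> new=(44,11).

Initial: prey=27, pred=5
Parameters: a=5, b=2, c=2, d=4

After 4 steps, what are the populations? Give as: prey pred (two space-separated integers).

Answer: 97 21

Derivation:
Step 1: prey: 27+13-2=38; pred: 5+2-2=5
Step 2: prey: 38+19-3=54; pred: 5+3-2=6
Step 3: prey: 54+27-6=75; pred: 6+6-2=10
Step 4: prey: 75+37-15=97; pred: 10+15-4=21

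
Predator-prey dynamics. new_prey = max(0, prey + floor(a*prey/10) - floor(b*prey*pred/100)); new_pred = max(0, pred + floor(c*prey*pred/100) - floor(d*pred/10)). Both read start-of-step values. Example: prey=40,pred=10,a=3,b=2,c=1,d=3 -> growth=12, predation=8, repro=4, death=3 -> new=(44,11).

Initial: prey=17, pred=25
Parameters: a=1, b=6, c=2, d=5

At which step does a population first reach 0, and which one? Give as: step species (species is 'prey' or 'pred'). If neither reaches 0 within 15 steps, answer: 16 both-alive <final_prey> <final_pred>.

Answer: 1 prey

Derivation:
Step 1: prey: 17+1-25=0; pred: 25+8-12=21
First extinction: prey at step 1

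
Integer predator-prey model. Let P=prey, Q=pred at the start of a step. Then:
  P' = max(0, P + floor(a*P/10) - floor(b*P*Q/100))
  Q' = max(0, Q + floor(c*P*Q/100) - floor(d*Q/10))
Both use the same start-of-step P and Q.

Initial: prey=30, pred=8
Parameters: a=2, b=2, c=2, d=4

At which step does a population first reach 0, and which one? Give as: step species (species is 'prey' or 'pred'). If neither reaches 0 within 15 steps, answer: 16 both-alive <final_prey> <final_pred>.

Step 1: prey: 30+6-4=32; pred: 8+4-3=9
Step 2: prey: 32+6-5=33; pred: 9+5-3=11
Step 3: prey: 33+6-7=32; pred: 11+7-4=14
Step 4: prey: 32+6-8=30; pred: 14+8-5=17
Step 5: prey: 30+6-10=26; pred: 17+10-6=21
Step 6: prey: 26+5-10=21; pred: 21+10-8=23
Step 7: prey: 21+4-9=16; pred: 23+9-9=23
Step 8: prey: 16+3-7=12; pred: 23+7-9=21
Step 9: prey: 12+2-5=9; pred: 21+5-8=18
Step 10: prey: 9+1-3=7; pred: 18+3-7=14
Step 11: prey: 7+1-1=7; pred: 14+1-5=10
Step 12: prey: 7+1-1=7; pred: 10+1-4=7
Step 13: prey: 7+1-0=8; pred: 7+0-2=5
Step 14: prey: 8+1-0=9; pred: 5+0-2=3
Step 15: prey: 9+1-0=10; pred: 3+0-1=2
No extinction within 15 steps

Answer: 16 both-alive 10 2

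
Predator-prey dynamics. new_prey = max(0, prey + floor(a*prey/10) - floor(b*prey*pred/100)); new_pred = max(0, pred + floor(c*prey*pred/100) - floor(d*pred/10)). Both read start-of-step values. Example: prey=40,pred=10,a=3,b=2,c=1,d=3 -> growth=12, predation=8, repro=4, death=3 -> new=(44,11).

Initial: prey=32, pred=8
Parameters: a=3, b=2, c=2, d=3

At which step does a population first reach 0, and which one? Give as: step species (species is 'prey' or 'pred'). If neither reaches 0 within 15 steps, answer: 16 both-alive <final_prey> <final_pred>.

Answer: 16 both-alive 1 4

Derivation:
Step 1: prey: 32+9-5=36; pred: 8+5-2=11
Step 2: prey: 36+10-7=39; pred: 11+7-3=15
Step 3: prey: 39+11-11=39; pred: 15+11-4=22
Step 4: prey: 39+11-17=33; pred: 22+17-6=33
Step 5: prey: 33+9-21=21; pred: 33+21-9=45
Step 6: prey: 21+6-18=9; pred: 45+18-13=50
Step 7: prey: 9+2-9=2; pred: 50+9-15=44
Step 8: prey: 2+0-1=1; pred: 44+1-13=32
Step 9: prey: 1+0-0=1; pred: 32+0-9=23
Step 10: prey: 1+0-0=1; pred: 23+0-6=17
Step 11: prey: 1+0-0=1; pred: 17+0-5=12
Step 12: prey: 1+0-0=1; pred: 12+0-3=9
Step 13: prey: 1+0-0=1; pred: 9+0-2=7
Step 14: prey: 1+0-0=1; pred: 7+0-2=5
Step 15: prey: 1+0-0=1; pred: 5+0-1=4
No extinction within 15 steps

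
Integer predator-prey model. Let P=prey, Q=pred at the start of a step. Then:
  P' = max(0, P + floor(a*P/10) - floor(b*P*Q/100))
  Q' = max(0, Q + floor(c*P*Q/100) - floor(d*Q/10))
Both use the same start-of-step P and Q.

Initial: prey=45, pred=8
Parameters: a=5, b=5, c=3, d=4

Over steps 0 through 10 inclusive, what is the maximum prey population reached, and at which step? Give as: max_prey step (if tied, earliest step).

Step 1: prey: 45+22-18=49; pred: 8+10-3=15
Step 2: prey: 49+24-36=37; pred: 15+22-6=31
Step 3: prey: 37+18-57=0; pred: 31+34-12=53
Step 4: prey: 0+0-0=0; pred: 53+0-21=32
Step 5: prey: 0+0-0=0; pred: 32+0-12=20
Step 6: prey: 0+0-0=0; pred: 20+0-8=12
Step 7: prey: 0+0-0=0; pred: 12+0-4=8
Step 8: prey: 0+0-0=0; pred: 8+0-3=5
Step 9: prey: 0+0-0=0; pred: 5+0-2=3
Step 10: prey: 0+0-0=0; pred: 3+0-1=2
Max prey = 49 at step 1

Answer: 49 1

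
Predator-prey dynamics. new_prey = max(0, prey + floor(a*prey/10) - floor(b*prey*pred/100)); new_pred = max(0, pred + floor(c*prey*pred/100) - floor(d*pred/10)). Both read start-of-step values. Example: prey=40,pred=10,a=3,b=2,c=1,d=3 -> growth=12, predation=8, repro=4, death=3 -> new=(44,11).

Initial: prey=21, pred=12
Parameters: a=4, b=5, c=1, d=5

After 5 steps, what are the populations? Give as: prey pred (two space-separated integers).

Answer: 31 1

Derivation:
Step 1: prey: 21+8-12=17; pred: 12+2-6=8
Step 2: prey: 17+6-6=17; pred: 8+1-4=5
Step 3: prey: 17+6-4=19; pred: 5+0-2=3
Step 4: prey: 19+7-2=24; pred: 3+0-1=2
Step 5: prey: 24+9-2=31; pred: 2+0-1=1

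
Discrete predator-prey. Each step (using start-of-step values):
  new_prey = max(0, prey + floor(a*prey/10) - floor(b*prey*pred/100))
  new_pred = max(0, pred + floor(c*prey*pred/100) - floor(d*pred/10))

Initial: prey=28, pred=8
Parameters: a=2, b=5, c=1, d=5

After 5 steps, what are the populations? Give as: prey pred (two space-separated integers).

Answer: 25 1

Derivation:
Step 1: prey: 28+5-11=22; pred: 8+2-4=6
Step 2: prey: 22+4-6=20; pred: 6+1-3=4
Step 3: prey: 20+4-4=20; pred: 4+0-2=2
Step 4: prey: 20+4-2=22; pred: 2+0-1=1
Step 5: prey: 22+4-1=25; pred: 1+0-0=1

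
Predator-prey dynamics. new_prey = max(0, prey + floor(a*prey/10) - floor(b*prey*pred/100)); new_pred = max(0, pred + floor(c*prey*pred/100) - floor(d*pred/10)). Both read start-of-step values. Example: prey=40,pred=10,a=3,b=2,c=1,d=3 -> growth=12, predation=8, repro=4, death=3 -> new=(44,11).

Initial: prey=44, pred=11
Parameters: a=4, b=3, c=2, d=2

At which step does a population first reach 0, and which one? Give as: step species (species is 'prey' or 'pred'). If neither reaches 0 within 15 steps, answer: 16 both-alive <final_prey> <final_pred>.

Answer: 4 prey

Derivation:
Step 1: prey: 44+17-14=47; pred: 11+9-2=18
Step 2: prey: 47+18-25=40; pred: 18+16-3=31
Step 3: prey: 40+16-37=19; pred: 31+24-6=49
Step 4: prey: 19+7-27=0; pred: 49+18-9=58
First extinction: prey at step 4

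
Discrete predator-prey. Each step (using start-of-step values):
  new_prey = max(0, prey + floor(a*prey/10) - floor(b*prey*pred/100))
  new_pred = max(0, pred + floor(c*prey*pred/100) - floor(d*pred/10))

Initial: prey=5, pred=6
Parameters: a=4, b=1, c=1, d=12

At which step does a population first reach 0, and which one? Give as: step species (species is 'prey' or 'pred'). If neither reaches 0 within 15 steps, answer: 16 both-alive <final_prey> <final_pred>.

Step 1: prey: 5+2-0=7; pred: 6+0-7=0
First extinction: pred at step 1

Answer: 1 pred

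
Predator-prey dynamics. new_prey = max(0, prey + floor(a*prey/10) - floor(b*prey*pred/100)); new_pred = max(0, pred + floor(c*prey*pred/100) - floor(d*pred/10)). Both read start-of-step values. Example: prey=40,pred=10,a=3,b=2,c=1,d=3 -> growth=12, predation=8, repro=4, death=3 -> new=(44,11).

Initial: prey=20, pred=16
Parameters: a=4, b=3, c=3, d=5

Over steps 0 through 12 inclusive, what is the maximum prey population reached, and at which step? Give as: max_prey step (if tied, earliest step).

Step 1: prey: 20+8-9=19; pred: 16+9-8=17
Step 2: prey: 19+7-9=17; pred: 17+9-8=18
Step 3: prey: 17+6-9=14; pred: 18+9-9=18
Step 4: prey: 14+5-7=12; pred: 18+7-9=16
Step 5: prey: 12+4-5=11; pred: 16+5-8=13
Step 6: prey: 11+4-4=11; pred: 13+4-6=11
Step 7: prey: 11+4-3=12; pred: 11+3-5=9
Step 8: prey: 12+4-3=13; pred: 9+3-4=8
Step 9: prey: 13+5-3=15; pred: 8+3-4=7
Step 10: prey: 15+6-3=18; pred: 7+3-3=7
Step 11: prey: 18+7-3=22; pred: 7+3-3=7
Step 12: prey: 22+8-4=26; pred: 7+4-3=8
Max prey = 26 at step 12

Answer: 26 12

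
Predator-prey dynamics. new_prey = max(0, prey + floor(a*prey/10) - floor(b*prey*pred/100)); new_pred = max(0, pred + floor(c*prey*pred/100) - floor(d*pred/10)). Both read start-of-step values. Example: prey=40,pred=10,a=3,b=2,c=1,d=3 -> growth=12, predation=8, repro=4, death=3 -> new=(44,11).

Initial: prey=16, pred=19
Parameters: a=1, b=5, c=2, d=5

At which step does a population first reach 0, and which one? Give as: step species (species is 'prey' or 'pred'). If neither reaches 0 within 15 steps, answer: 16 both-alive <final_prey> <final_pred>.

Step 1: prey: 16+1-15=2; pred: 19+6-9=16
Step 2: prey: 2+0-1=1; pred: 16+0-8=8
Step 3: prey: 1+0-0=1; pred: 8+0-4=4
Step 4: prey: 1+0-0=1; pred: 4+0-2=2
Step 5: prey: 1+0-0=1; pred: 2+0-1=1
Step 6: prey: 1+0-0=1; pred: 1+0-0=1
Steps 7-15: state stable at prey=1, pred=1 (no change)
No extinction within 15 steps

Answer: 16 both-alive 1 1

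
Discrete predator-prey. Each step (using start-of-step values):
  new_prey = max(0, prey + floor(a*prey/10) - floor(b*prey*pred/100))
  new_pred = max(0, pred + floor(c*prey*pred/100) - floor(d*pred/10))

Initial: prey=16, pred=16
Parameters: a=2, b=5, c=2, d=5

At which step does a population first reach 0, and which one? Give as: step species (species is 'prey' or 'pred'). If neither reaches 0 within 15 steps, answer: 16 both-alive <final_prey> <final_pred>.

Step 1: prey: 16+3-12=7; pred: 16+5-8=13
Step 2: prey: 7+1-4=4; pred: 13+1-6=8
Step 3: prey: 4+0-1=3; pred: 8+0-4=4
Step 4: prey: 3+0-0=3; pred: 4+0-2=2
Step 5: prey: 3+0-0=3; pred: 2+0-1=1
Step 6: prey: 3+0-0=3; pred: 1+0-0=1
Steps 7-15: state stable at prey=3, pred=1 (no change)
No extinction within 15 steps

Answer: 16 both-alive 3 1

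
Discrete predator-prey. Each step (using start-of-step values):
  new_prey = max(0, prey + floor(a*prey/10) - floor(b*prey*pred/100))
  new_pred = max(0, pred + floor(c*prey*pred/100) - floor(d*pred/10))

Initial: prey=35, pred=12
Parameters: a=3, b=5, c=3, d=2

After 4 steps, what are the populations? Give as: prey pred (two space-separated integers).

Step 1: prey: 35+10-21=24; pred: 12+12-2=22
Step 2: prey: 24+7-26=5; pred: 22+15-4=33
Step 3: prey: 5+1-8=0; pred: 33+4-6=31
Step 4: prey: 0+0-0=0; pred: 31+0-6=25

Answer: 0 25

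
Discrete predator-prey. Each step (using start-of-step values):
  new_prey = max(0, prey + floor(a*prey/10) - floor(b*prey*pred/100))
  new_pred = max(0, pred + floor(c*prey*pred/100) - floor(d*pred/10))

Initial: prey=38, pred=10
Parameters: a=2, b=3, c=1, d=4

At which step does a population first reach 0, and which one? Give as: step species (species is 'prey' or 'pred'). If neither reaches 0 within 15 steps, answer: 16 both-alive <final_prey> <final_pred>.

Answer: 16 both-alive 53 4

Derivation:
Step 1: prey: 38+7-11=34; pred: 10+3-4=9
Step 2: prey: 34+6-9=31; pred: 9+3-3=9
Step 3: prey: 31+6-8=29; pred: 9+2-3=8
Step 4: prey: 29+5-6=28; pred: 8+2-3=7
Step 5: prey: 28+5-5=28; pred: 7+1-2=6
Step 6: prey: 28+5-5=28; pred: 6+1-2=5
Step 7: prey: 28+5-4=29; pred: 5+1-2=4
Step 8: prey: 29+5-3=31; pred: 4+1-1=4
Step 9: prey: 31+6-3=34; pred: 4+1-1=4
Step 10: prey: 34+6-4=36; pred: 4+1-1=4
Step 11: prey: 36+7-4=39; pred: 4+1-1=4
Step 12: prey: 39+7-4=42; pred: 4+1-1=4
Step 13: prey: 42+8-5=45; pred: 4+1-1=4
Step 14: prey: 45+9-5=49; pred: 4+1-1=4
Step 15: prey: 49+9-5=53; pred: 4+1-1=4
No extinction within 15 steps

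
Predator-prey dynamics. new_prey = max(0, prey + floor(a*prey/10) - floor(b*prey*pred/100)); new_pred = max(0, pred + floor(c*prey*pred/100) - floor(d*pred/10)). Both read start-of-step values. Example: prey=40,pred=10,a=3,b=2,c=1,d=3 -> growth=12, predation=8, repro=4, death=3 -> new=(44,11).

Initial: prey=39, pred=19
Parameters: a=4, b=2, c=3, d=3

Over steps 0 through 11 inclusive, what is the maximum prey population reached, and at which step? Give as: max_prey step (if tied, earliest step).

Step 1: prey: 39+15-14=40; pred: 19+22-5=36
Step 2: prey: 40+16-28=28; pred: 36+43-10=69
Step 3: prey: 28+11-38=1; pred: 69+57-20=106
Step 4: prey: 1+0-2=0; pred: 106+3-31=78
Step 5: prey: 0+0-0=0; pred: 78+0-23=55
Step 6: prey: 0+0-0=0; pred: 55+0-16=39
Step 7: prey: 0+0-0=0; pred: 39+0-11=28
Step 8: prey: 0+0-0=0; pred: 28+0-8=20
Step 9: prey: 0+0-0=0; pred: 20+0-6=14
Step 10: prey: 0+0-0=0; pred: 14+0-4=10
Step 11: prey: 0+0-0=0; pred: 10+0-3=7
Max prey = 40 at step 1

Answer: 40 1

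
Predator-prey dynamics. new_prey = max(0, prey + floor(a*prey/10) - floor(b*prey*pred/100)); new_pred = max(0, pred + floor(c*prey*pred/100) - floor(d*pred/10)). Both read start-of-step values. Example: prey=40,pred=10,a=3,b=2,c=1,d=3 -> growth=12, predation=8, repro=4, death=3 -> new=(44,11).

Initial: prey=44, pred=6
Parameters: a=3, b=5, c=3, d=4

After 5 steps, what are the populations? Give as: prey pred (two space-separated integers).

Step 1: prey: 44+13-13=44; pred: 6+7-2=11
Step 2: prey: 44+13-24=33; pred: 11+14-4=21
Step 3: prey: 33+9-34=8; pred: 21+20-8=33
Step 4: prey: 8+2-13=0; pred: 33+7-13=27
Step 5: prey: 0+0-0=0; pred: 27+0-10=17

Answer: 0 17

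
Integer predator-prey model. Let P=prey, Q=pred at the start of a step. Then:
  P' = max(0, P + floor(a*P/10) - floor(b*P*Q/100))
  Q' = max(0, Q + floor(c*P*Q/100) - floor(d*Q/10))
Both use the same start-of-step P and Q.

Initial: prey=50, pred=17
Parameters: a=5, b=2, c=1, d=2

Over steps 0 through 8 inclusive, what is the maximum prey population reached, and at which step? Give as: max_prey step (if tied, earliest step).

Answer: 62 2

Derivation:
Step 1: prey: 50+25-17=58; pred: 17+8-3=22
Step 2: prey: 58+29-25=62; pred: 22+12-4=30
Step 3: prey: 62+31-37=56; pred: 30+18-6=42
Step 4: prey: 56+28-47=37; pred: 42+23-8=57
Step 5: prey: 37+18-42=13; pred: 57+21-11=67
Step 6: prey: 13+6-17=2; pred: 67+8-13=62
Step 7: prey: 2+1-2=1; pred: 62+1-12=51
Step 8: prey: 1+0-1=0; pred: 51+0-10=41
Max prey = 62 at step 2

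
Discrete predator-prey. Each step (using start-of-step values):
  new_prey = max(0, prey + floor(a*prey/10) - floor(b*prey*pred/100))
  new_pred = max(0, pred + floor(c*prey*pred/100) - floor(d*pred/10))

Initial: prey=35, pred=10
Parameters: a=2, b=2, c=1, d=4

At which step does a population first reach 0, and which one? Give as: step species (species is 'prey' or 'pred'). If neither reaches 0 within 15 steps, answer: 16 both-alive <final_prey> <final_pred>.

Answer: 16 both-alive 39 9

Derivation:
Step 1: prey: 35+7-7=35; pred: 10+3-4=9
Step 2: prey: 35+7-6=36; pred: 9+3-3=9
Step 3: prey: 36+7-6=37; pred: 9+3-3=9
Step 4: prey: 37+7-6=38; pred: 9+3-3=9
Step 5: prey: 38+7-6=39; pred: 9+3-3=9
Step 6: prey: 39+7-7=39; pred: 9+3-3=9
Steps 7-15: state stable at prey=39, pred=9 (no change)
No extinction within 15 steps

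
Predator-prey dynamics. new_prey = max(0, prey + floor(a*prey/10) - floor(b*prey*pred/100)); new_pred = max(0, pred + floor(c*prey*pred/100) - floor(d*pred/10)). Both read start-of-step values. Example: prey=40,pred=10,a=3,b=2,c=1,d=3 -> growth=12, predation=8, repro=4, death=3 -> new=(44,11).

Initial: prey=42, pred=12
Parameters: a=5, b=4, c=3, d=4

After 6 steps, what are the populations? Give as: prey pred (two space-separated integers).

Step 1: prey: 42+21-20=43; pred: 12+15-4=23
Step 2: prey: 43+21-39=25; pred: 23+29-9=43
Step 3: prey: 25+12-43=0; pred: 43+32-17=58
Step 4: prey: 0+0-0=0; pred: 58+0-23=35
Step 5: prey: 0+0-0=0; pred: 35+0-14=21
Step 6: prey: 0+0-0=0; pred: 21+0-8=13

Answer: 0 13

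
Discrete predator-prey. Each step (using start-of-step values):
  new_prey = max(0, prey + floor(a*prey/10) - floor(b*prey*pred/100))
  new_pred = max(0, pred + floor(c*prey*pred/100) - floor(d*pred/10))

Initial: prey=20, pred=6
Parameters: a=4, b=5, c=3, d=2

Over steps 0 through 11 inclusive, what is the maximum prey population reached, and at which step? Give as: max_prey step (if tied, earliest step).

Answer: 22 1

Derivation:
Step 1: prey: 20+8-6=22; pred: 6+3-1=8
Step 2: prey: 22+8-8=22; pred: 8+5-1=12
Step 3: prey: 22+8-13=17; pred: 12+7-2=17
Step 4: prey: 17+6-14=9; pred: 17+8-3=22
Step 5: prey: 9+3-9=3; pred: 22+5-4=23
Step 6: prey: 3+1-3=1; pred: 23+2-4=21
Step 7: prey: 1+0-1=0; pred: 21+0-4=17
Step 8: prey: 0+0-0=0; pred: 17+0-3=14
Step 9: prey: 0+0-0=0; pred: 14+0-2=12
Step 10: prey: 0+0-0=0; pred: 12+0-2=10
Step 11: prey: 0+0-0=0; pred: 10+0-2=8
Max prey = 22 at step 1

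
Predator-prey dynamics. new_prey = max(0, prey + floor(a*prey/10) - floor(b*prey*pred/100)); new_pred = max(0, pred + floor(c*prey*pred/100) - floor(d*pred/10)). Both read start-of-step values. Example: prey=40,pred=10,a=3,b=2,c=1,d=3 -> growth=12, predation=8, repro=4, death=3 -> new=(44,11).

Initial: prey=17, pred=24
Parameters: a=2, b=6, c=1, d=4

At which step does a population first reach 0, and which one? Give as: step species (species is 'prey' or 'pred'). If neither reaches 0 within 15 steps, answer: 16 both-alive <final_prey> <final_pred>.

Answer: 1 prey

Derivation:
Step 1: prey: 17+3-24=0; pred: 24+4-9=19
First extinction: prey at step 1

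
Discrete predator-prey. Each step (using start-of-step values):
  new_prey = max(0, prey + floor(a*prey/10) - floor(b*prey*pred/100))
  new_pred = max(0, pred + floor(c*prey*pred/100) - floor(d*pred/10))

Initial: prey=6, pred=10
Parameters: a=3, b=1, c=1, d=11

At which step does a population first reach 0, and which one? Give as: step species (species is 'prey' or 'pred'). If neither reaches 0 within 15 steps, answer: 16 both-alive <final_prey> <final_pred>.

Answer: 1 pred

Derivation:
Step 1: prey: 6+1-0=7; pred: 10+0-11=0
First extinction: pred at step 1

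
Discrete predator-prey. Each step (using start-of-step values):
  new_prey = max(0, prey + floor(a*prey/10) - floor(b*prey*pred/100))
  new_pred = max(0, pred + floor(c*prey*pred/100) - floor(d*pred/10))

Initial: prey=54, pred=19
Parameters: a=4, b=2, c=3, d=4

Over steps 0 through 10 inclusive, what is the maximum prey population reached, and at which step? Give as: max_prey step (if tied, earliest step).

Step 1: prey: 54+21-20=55; pred: 19+30-7=42
Step 2: prey: 55+22-46=31; pred: 42+69-16=95
Step 3: prey: 31+12-58=0; pred: 95+88-38=145
Step 4: prey: 0+0-0=0; pred: 145+0-58=87
Step 5: prey: 0+0-0=0; pred: 87+0-34=53
Step 6: prey: 0+0-0=0; pred: 53+0-21=32
Step 7: prey: 0+0-0=0; pred: 32+0-12=20
Step 8: prey: 0+0-0=0; pred: 20+0-8=12
Step 9: prey: 0+0-0=0; pred: 12+0-4=8
Step 10: prey: 0+0-0=0; pred: 8+0-3=5
Max prey = 55 at step 1

Answer: 55 1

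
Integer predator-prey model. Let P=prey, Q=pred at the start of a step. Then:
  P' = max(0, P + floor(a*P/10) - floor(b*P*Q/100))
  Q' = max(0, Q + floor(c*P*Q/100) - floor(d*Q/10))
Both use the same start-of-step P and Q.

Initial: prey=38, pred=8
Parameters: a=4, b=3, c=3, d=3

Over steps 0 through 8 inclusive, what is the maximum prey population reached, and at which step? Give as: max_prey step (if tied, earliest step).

Step 1: prey: 38+15-9=44; pred: 8+9-2=15
Step 2: prey: 44+17-19=42; pred: 15+19-4=30
Step 3: prey: 42+16-37=21; pred: 30+37-9=58
Step 4: prey: 21+8-36=0; pred: 58+36-17=77
Step 5: prey: 0+0-0=0; pred: 77+0-23=54
Step 6: prey: 0+0-0=0; pred: 54+0-16=38
Step 7: prey: 0+0-0=0; pred: 38+0-11=27
Step 8: prey: 0+0-0=0; pred: 27+0-8=19
Max prey = 44 at step 1

Answer: 44 1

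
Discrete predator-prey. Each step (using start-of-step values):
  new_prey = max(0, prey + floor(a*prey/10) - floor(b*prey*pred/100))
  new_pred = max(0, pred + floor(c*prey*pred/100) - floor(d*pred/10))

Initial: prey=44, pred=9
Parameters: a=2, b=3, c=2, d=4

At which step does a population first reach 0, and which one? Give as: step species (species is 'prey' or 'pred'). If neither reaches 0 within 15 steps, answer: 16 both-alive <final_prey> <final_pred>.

Answer: 16 both-alive 3 2

Derivation:
Step 1: prey: 44+8-11=41; pred: 9+7-3=13
Step 2: prey: 41+8-15=34; pred: 13+10-5=18
Step 3: prey: 34+6-18=22; pred: 18+12-7=23
Step 4: prey: 22+4-15=11; pred: 23+10-9=24
Step 5: prey: 11+2-7=6; pred: 24+5-9=20
Step 6: prey: 6+1-3=4; pred: 20+2-8=14
Step 7: prey: 4+0-1=3; pred: 14+1-5=10
Step 8: prey: 3+0-0=3; pred: 10+0-4=6
Step 9: prey: 3+0-0=3; pred: 6+0-2=4
Step 10: prey: 3+0-0=3; pred: 4+0-1=3
Step 11: prey: 3+0-0=3; pred: 3+0-1=2
Step 12: prey: 3+0-0=3; pred: 2+0-0=2
Steps 13-15: state stable at prey=3, pred=2 (no change)
No extinction within 15 steps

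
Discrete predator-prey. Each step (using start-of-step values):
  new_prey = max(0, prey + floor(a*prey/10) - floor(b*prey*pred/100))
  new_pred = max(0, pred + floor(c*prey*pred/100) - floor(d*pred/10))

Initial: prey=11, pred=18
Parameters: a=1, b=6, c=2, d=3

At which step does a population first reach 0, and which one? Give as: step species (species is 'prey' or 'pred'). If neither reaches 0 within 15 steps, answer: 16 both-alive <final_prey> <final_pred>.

Step 1: prey: 11+1-11=1; pred: 18+3-5=16
Step 2: prey: 1+0-0=1; pred: 16+0-4=12
Step 3: prey: 1+0-0=1; pred: 12+0-3=9
Step 4: prey: 1+0-0=1; pred: 9+0-2=7
Step 5: prey: 1+0-0=1; pred: 7+0-2=5
Step 6: prey: 1+0-0=1; pred: 5+0-1=4
Step 7: prey: 1+0-0=1; pred: 4+0-1=3
Step 8: prey: 1+0-0=1; pred: 3+0-0=3
Steps 9-15: state stable at prey=1, pred=3 (no change)
No extinction within 15 steps

Answer: 16 both-alive 1 3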